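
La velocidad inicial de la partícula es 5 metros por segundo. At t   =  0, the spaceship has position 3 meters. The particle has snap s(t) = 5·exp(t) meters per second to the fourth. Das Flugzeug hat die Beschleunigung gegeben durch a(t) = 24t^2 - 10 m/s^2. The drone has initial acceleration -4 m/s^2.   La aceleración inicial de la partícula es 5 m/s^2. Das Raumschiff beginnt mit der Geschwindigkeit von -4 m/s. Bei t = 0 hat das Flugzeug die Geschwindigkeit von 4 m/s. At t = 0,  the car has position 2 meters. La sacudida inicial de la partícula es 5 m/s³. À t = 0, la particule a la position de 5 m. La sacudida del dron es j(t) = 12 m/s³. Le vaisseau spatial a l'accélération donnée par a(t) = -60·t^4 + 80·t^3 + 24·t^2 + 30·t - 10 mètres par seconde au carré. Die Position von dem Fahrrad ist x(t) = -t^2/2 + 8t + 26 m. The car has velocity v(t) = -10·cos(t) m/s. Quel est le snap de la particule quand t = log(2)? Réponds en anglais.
We have snap s(t) = 5·exp(t). Substituting t = log(2): s(log(2)) = 10.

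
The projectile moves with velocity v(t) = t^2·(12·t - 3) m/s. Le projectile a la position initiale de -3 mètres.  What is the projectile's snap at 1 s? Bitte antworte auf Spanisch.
Para resolver esto, necesitamos tomar 3 derivadas de nuestra ecuación de la velocidad v(t) = t^2·(12·t - 3). La derivada de la velocidad da la aceleración: a(t) = 12·t^2 + 2·t·(12·t - 3). Tomando d/dt de a(t), encontramos j(t) = 72·t - 6. Tomando d/dt de j(t), encontramos s(t) = 72. Tenemos el snap s(t) = 72. Sustituyendo t = 1: s(1) = 72.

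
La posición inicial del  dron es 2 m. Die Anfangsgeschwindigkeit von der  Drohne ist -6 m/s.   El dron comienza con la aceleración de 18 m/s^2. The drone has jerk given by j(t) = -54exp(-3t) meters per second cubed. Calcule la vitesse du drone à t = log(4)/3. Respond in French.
Pour résoudre ceci, nous devons prendre 2 primitives de notre équation du jerk j(t) = -54·exp(-3·t). En intégrant le jerk et en utilisant la condition initiale a(0) = 18, nous obtenons a(t) = 18·exp(-3·t). L'intégrale de l'accélération, avec v(0) = -6, donne la vitesse: v(t) = -6·exp(-3·t). En utilisant v(t) = -6·exp(-3·t) et en substituant t = log(4)/3, nous trouvons v = -3/2.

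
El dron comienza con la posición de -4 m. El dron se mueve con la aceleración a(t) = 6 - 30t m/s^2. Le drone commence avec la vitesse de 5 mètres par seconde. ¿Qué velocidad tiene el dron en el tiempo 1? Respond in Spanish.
Para resolver esto, necesitamos tomar 1 antiderivada de nuestra ecuación de la aceleración a(t) = 6 - 30·t. La integral de la aceleración es la velocidad. Usando v(0) = 5, obtenemos v(t) = -15·t^2 + 6·t + 5. Usando v(t) = -15·t^2 + 6·t + 5 y sustituyendo t = 1, encontramos v = -4.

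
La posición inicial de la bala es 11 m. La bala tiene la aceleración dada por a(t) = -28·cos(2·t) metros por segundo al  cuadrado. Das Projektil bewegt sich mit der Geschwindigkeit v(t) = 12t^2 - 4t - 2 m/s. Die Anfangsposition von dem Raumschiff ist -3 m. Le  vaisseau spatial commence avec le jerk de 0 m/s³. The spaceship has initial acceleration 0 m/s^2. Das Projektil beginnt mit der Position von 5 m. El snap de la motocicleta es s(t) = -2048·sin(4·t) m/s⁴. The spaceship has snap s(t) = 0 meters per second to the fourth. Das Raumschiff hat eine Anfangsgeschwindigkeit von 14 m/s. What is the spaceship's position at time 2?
We need to integrate our snap equation s(t) = 0 4 times. The antiderivative of snap is jerk. Using j(0) = 0, we get j(t) = 0. The integral of jerk is acceleration. Using a(0) = 0, we get a(t) = 0. Taking ∫a(t)dt and applying v(0) = 14, we find v(t) = 14. Integrating velocity and using the initial condition x(0) = -3, we get x(t) = 14·t - 3. We have position x(t) = 14·t - 3. Substituting t = 2: x(2) = 25.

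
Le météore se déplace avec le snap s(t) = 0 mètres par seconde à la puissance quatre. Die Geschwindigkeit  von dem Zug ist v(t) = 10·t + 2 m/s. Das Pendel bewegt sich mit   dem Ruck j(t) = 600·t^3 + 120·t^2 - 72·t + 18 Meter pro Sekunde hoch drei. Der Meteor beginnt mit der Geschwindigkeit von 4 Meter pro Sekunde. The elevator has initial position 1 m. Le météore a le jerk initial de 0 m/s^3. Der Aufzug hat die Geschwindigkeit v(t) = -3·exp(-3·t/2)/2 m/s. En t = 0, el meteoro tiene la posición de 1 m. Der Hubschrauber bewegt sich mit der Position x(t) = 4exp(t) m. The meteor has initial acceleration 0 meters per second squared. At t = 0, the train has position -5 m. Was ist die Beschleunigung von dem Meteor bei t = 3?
Um dies zu lösen, müssen wir 2 Integrale unserer Gleichung für den Snap s(t) = 0 finden. Mit ∫s(t)dt und Anwendung von j(0) = 0, finden wir j(t) = 0. Das Integral von dem Ruck ist die Beschleunigung. Mit a(0) = 0 erhalten wir a(t) = 0. Aus der Gleichung für die Beschleunigung a(t) = 0, setzen wir t = 3 ein und erhalten a = 0.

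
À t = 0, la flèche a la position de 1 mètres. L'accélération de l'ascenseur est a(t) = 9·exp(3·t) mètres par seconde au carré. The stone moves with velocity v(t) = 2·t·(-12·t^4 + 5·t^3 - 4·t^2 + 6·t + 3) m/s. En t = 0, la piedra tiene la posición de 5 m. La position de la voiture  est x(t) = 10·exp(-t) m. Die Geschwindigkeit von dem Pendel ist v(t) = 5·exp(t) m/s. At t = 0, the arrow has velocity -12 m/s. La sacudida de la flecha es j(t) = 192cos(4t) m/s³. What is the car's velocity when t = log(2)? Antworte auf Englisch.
To solve this, we need to take 1 derivative of our position equation x(t) = 10·exp(-t). Taking d/dt of x(t), we find v(t) = -10·exp(-t). From the given velocity equation v(t) = -10·exp(-t), we substitute t = log(2) to get v = -5.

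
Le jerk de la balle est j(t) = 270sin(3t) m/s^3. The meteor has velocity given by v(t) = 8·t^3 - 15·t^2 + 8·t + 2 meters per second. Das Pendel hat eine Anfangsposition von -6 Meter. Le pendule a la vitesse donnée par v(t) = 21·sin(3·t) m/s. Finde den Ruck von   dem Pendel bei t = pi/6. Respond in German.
Ausgehend von der Geschwindigkeit v(t) = 21·sin(3·t), nehmen wir 2 Ableitungen. Mit d/dt von v(t) finden wir a(t) = 63·cos(3·t). Durch Ableiten von der Beschleunigung erhalten wir den Ruck: j(t) = -189·sin(3·t). Wir haben den Ruck j(t) = -189·sin(3·t). Durch Einsetzen von t = pi/6: j(pi/6) = -189.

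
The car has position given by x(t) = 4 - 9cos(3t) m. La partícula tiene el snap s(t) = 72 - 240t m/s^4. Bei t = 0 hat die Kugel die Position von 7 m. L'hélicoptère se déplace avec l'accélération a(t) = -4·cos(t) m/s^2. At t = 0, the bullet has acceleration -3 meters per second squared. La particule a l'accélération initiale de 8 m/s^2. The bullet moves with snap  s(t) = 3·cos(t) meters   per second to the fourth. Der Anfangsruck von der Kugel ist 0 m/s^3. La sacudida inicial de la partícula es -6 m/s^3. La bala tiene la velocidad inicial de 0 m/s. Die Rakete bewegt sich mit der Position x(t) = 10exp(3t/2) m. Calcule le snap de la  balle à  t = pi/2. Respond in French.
Nous avons le snap s(t) = 3·cos(t). En substituant t = pi/2: s(pi/2) = 0.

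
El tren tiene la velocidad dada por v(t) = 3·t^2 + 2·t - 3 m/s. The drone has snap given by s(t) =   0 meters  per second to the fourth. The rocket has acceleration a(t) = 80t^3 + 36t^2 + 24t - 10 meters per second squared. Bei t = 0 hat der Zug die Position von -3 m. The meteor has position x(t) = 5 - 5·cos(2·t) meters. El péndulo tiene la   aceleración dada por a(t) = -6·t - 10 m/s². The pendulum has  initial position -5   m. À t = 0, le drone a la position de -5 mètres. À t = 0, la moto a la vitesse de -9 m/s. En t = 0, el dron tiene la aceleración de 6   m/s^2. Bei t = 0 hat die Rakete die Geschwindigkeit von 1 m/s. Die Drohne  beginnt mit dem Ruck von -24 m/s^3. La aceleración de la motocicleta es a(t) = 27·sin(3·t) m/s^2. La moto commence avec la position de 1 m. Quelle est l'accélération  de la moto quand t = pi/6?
En utilisant a(t) = 27·sin(3·t) et en substituant t = pi/6, nous trouvons a = 27.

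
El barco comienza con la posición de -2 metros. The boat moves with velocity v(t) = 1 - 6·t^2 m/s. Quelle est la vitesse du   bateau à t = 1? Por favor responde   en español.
De la ecuación de la velocidad v(t) = 1 - 6·t^2, sustituimos t = 1 para obtener v = -5.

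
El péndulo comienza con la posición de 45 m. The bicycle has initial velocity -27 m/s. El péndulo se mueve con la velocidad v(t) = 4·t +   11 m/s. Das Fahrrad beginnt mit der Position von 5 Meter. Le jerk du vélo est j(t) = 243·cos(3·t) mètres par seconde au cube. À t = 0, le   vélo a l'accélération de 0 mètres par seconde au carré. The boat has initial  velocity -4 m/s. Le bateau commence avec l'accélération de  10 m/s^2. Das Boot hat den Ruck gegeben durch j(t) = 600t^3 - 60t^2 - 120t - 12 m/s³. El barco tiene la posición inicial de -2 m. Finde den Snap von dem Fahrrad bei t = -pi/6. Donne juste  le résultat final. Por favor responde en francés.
La réponse est 729.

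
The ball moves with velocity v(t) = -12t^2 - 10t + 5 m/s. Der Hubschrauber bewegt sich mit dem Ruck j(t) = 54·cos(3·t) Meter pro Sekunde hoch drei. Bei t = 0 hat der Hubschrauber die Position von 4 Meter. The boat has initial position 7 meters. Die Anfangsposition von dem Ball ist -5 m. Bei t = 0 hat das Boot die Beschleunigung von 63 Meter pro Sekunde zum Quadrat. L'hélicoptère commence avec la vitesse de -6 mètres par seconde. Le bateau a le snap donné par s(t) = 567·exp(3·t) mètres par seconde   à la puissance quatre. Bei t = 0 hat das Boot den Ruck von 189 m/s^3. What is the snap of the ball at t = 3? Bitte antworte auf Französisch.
Pour résoudre ceci, nous devons prendre 3 dérivées de notre équation de la vitesse v(t) = -12·t^2 - 10·t + 5. En dérivant la vitesse, nous obtenons l'accélération: a(t) = -24·t - 10. La dérivée de l'accélération donne le jerk: j(t) = -24. En prenant d/dt de j(t), nous trouvons s(t) = 0. De l'équation du snap s(t) = 0, nous substituons t = 3 pour obtenir s = 0.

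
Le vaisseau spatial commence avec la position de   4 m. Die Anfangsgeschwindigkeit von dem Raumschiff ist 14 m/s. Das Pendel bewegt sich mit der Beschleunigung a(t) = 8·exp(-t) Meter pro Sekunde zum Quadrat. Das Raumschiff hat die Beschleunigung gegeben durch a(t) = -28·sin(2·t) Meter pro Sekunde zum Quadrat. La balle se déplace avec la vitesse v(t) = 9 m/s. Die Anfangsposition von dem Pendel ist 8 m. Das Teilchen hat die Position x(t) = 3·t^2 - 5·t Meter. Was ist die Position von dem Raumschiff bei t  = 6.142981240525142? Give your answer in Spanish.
Para resolver esto, necesitamos tomar 2 antiderivadas de nuestra ecuación de la aceleración a(t) = -28·sin(2·t). Integrando la aceleración y usando la condición inicial v(0) = 14, obtenemos v(t) = 14·cos(2·t). La antiderivada de la velocidad es la posición. Usando x(0) = 4, obtenemos x(t) = 7·sin(2·t) + 4. De la ecuación de la posición x(t) = 7·sin(2·t) + 4, sustituimos t = 6.142981240525142 para obtener x = 2.06276495009165.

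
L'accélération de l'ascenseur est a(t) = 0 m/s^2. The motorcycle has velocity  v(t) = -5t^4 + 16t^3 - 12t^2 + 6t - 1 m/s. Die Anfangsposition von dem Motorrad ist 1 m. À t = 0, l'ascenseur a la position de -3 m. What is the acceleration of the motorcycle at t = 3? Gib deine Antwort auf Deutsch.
Ausgehend von der Geschwindigkeit v(t) = -5·t^4 + 16·t^3 - 12·t^2 + 6·t - 1, nehmen wir 1 Ableitung. Mit d/dt von v(t) finden wir a(t) = -20·t^3 + 48·t^2 - 24·t + 6. Wir haben die Beschleunigung a(t) = -20·t^3 + 48·t^2 - 24·t + 6. Durch Einsetzen von t = 3: a(3) = -174.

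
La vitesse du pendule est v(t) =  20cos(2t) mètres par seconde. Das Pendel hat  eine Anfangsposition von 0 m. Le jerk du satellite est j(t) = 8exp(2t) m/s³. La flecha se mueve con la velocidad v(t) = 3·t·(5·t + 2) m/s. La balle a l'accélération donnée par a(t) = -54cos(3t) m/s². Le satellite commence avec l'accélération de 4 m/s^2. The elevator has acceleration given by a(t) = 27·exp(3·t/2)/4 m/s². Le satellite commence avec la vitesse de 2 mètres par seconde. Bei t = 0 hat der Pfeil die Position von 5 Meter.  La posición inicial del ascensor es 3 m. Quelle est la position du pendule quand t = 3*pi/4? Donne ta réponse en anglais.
To solve this, we need to take 1 integral of our velocity equation v(t) = 20·cos(2·t). The antiderivative of velocity, with x(0) = 0, gives position: x(t) = 10·sin(2·t). We have position x(t) = 10·sin(2·t). Substituting t = 3*pi/4: x(3*pi/4) = -10.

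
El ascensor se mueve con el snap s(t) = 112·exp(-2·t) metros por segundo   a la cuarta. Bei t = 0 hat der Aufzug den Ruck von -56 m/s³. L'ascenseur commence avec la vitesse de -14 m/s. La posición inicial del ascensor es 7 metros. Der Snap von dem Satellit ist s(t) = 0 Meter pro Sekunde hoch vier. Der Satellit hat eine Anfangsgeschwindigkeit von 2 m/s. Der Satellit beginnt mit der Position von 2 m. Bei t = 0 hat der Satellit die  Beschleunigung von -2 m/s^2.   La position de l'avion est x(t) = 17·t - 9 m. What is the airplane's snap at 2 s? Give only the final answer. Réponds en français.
La réponse est 0.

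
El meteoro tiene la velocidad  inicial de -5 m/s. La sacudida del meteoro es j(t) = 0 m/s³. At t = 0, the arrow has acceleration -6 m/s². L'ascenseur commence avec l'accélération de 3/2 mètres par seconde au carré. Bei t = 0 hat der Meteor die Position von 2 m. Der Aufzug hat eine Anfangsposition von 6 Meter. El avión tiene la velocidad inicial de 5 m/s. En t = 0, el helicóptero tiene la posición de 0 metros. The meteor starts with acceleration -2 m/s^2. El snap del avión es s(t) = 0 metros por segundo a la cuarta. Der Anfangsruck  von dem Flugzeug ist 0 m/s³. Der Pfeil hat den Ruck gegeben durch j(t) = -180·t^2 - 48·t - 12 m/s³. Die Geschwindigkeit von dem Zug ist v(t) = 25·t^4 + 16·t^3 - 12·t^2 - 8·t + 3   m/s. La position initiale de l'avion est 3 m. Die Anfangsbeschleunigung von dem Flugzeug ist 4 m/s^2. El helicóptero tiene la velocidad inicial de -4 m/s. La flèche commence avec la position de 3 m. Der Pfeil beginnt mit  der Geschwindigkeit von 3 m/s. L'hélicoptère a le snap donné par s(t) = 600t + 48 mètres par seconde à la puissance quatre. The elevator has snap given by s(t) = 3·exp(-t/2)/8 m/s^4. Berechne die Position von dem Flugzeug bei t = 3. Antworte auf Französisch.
Nous devons intégrer notre équation du snap s(t) = 0 4 fois. En intégrant le snap et en utilisant la condition initiale j(0) = 0, nous obtenons j(t) = 0. En intégrant le jerk et en utilisant la condition initiale a(0) = 4, nous obtenons a(t) = 4. En prenant ∫a(t)dt et en appliquant v(0) = 5, nous trouvons v(t) = 4·t + 5. La primitive de la vitesse, avec x(0) = 3, donne la position: x(t) = 2·t^2 + 5·t + 3. En utilisant x(t) = 2·t^2 + 5·t + 3 et en substituant t = 3, nous trouvons x = 36.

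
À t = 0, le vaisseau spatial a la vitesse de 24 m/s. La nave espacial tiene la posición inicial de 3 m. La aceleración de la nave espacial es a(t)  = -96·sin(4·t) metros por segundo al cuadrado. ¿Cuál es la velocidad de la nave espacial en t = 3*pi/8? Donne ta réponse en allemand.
Wir müssen unsere Gleichung für die Beschleunigung a(t) = -96·sin(4·t) 1-mal integrieren. Durch Integration von der Beschleunigung und Verwendung der Anfangsbedingung v(0) = 24, erhalten wir v(t) = 24·cos(4·t). Wir haben die Geschwindigkeit v(t) = 24·cos(4·t). Durch Einsetzen von t = 3*pi/8: v(3*pi/8) = 0.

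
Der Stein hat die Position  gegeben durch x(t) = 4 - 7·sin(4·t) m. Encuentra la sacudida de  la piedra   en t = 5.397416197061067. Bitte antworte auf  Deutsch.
Um dies zu lösen, müssen wir 3 Ableitungen unserer Gleichung für die Position x(t) = 4 - 7·sin(4·t) nehmen. Mit d/dt von x(t) finden wir v(t) = -28·cos(4·t). Mit d/dt von v(t) finden wir a(t) = 112·sin(4·t). Die Ableitung von der Beschleunigung ergibt den Ruck: j(t) = 448·cos(4·t). Aus der Gleichung für den Ruck j(t) = 448·cos(4·t), setzen wir t = 5.397416197061067 ein und erhalten j = -412.376010579233.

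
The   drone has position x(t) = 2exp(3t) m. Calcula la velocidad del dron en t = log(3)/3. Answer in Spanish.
Partiendo de la posición x(t) = 2·exp(3·t), tomamos 1 derivada. Derivando la posición, obtenemos la velocidad: v(t) = 6·exp(3·t). De la ecuación de la velocidad v(t) = 6·exp(3·t), sustituimos t = log(3)/3 para obtener v = 18.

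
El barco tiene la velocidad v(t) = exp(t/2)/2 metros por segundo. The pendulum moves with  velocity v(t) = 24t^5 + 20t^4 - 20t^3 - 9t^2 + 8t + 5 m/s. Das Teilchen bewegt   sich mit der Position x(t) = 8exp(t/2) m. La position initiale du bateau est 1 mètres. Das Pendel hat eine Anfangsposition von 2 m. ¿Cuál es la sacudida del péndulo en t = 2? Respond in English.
We must differentiate our velocity equation v(t) = 24·t^5 + 20·t^4 - 20·t^3 - 9·t^2 + 8·t + 5 2 times. The derivative of velocity gives acceleration: a(t) = 120·t^4 + 80·t^3 - 60·t^2 - 18·t + 8. Taking d/dt of a(t), we find j(t) = 480·t^3 + 240·t^2 - 120·t - 18. We have jerk j(t) = 480·t^3 + 240·t^2 - 120·t - 18. Substituting t = 2: j(2) = 4542.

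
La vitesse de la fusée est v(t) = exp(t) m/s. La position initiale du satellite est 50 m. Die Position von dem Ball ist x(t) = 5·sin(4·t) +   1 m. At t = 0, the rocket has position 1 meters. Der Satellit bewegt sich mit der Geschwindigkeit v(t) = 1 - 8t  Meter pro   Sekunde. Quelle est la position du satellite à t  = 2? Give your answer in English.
We must find the antiderivative of our velocity equation v(t) = 1 - 8·t 1 time. The antiderivative of velocity is position. Using x(0) = 50, we get x(t) = -4·t^2 + t + 50. Using x(t) = -4·t^2 + t + 50 and substituting t = 2, we find x = 36.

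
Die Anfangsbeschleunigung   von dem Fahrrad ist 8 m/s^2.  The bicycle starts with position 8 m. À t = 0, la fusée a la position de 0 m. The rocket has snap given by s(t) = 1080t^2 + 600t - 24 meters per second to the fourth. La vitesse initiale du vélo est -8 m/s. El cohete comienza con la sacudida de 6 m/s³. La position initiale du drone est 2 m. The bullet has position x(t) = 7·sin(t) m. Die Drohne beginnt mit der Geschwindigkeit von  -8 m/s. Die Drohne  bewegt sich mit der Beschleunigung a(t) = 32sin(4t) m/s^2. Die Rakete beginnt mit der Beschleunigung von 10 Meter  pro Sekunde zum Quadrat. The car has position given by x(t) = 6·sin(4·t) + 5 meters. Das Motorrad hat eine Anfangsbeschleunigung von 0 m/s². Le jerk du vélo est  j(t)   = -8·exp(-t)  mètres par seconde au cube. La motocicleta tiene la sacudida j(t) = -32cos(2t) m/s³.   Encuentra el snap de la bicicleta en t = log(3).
Partiendo de la sacudida j(t) = -8·exp(-t), tomamos 1 derivada. Tomando d/dt de j(t), encontramos s(t) = 8·exp(-t). Usando s(t) = 8·exp(-t) y sustituyendo t = log(3), encontramos s = 8/3.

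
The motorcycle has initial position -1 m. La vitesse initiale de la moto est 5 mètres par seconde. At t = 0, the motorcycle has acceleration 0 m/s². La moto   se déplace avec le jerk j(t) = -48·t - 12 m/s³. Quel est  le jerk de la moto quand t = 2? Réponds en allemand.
Mit j(t) = -48·t - 12 und Einsetzen von t = 2, finden wir j = -108.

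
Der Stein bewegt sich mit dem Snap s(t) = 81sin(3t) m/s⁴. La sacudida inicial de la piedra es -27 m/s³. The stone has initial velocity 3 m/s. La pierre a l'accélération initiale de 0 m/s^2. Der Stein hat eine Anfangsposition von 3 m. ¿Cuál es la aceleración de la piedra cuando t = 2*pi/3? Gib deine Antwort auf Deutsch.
Um dies zu lösen, müssen wir 2 Integrale unserer Gleichung für den Snap s(t) = 81·sin(3·t) finden. Durch Integration von dem Snap und Verwendung der Anfangsbedingung j(0) = -27, erhalten wir j(t) = -27·cos(3·t). Die Stammfunktion von dem Ruck, mit a(0) = 0, ergibt die Beschleunigung: a(t) = -9·sin(3·t). Wir haben die Beschleunigung a(t) = -9·sin(3·t). Durch Einsetzen von t = 2*pi/3: a(2*pi/3) = 0.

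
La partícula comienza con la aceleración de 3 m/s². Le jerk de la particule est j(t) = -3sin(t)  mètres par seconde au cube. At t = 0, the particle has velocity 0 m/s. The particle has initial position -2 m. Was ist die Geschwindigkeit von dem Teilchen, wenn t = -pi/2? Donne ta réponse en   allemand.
Wir müssen unsere Gleichung für den Ruck j(t) = -3·sin(t) 2-mal integrieren. Das Integral von dem Ruck, mit a(0) = 3, ergibt die Beschleunigung: a(t) = 3·cos(t). Durch Integration von der Beschleunigung und Verwendung der Anfangsbedingung v(0) = 0, erhalten wir v(t) = 3·sin(t). Wir haben die Geschwindigkeit v(t) = 3·sin(t). Durch Einsetzen von t = -pi/2: v(-pi/2) = -3.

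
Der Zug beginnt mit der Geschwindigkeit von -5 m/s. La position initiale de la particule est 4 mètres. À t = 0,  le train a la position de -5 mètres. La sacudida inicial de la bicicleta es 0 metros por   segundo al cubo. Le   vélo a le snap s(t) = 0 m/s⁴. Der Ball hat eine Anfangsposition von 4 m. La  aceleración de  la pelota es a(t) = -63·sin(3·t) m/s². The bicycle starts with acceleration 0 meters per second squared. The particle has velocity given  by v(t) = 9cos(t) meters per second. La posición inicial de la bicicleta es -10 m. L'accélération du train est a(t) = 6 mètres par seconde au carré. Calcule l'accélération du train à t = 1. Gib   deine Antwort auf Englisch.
Using a(t) = 6 and substituting t = 1, we find a = 6.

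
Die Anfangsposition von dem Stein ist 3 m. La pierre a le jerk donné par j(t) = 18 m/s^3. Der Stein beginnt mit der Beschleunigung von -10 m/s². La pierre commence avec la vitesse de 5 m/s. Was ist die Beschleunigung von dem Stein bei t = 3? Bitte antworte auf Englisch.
We need to integrate our jerk equation j(t) = 18 1 time. Taking ∫j(t)dt and applying a(0) = -10, we find a(t) = 18·t - 10. From the given acceleration equation a(t) = 18·t - 10, we substitute t = 3 to get a = 44.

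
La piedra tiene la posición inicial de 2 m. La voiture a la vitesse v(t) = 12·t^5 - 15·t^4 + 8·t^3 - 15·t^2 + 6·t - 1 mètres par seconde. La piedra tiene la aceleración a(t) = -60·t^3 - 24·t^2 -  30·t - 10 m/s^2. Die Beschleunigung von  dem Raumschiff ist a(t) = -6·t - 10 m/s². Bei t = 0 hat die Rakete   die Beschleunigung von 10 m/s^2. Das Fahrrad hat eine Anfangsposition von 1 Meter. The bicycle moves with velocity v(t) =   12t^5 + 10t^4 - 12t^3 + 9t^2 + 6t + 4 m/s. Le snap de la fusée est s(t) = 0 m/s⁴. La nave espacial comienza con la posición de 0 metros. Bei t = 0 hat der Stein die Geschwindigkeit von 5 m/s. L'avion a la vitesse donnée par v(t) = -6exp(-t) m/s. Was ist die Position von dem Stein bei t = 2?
Wir müssen die Stammfunktion unserer Gleichung für die Beschleunigung a(t) = -60·t^3 - 24·t^2 - 30·t - 10 2-mal finden. Durch Integration von der Beschleunigung und Verwendung der Anfangsbedingung v(0) = 5, erhalten wir v(t) = -15·t^4 - 8·t^3 - 15·t^2 - 10·t + 5. Durch Integration von der Geschwindigkeit und Verwendung der Anfangsbedingung x(0) = 2, erhalten wir x(t) = -3·t^5 - 2·t^4 - 5·t^3 - 5·t^2 + 5·t + 2. Mit x(t) = -3·t^5 - 2·t^4 - 5·t^3 - 5·t^2 + 5·t + 2 und Einsetzen von t = 2, finden wir x = -176.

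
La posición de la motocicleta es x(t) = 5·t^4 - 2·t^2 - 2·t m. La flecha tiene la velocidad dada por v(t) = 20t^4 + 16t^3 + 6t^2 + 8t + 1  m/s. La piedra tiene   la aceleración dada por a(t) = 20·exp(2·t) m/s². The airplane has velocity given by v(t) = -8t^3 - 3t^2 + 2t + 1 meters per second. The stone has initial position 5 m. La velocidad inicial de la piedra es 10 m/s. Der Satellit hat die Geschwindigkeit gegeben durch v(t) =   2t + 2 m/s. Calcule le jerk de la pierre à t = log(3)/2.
En partant de l'accélération a(t) = 20·exp(2·t), nous prenons 1 dérivée. En prenant d/dt de a(t), nous trouvons j(t) = 40·exp(2·t). En utilisant j(t) = 40·exp(2·t) et en substituant t = log(3)/2, nous trouvons j = 120.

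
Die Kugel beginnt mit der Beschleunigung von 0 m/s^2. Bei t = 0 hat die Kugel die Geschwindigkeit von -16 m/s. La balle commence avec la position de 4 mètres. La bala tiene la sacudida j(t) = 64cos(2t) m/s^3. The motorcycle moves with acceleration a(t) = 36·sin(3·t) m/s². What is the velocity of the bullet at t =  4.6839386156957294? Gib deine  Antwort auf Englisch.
To solve this, we need to take 2 antiderivatives of our jerk equation j(t) = 64·cos(2·t). The antiderivative of jerk, with a(0) = 0, gives acceleration: a(t) = 32·sin(2·t). The integral of acceleration is velocity. Using v(0) = -16, we get v(t) = -16·cos(2·t). Using v(t) = -16·cos(2·t) and substituting t = 4.6839386156957294, we find v = 15.9741054436532.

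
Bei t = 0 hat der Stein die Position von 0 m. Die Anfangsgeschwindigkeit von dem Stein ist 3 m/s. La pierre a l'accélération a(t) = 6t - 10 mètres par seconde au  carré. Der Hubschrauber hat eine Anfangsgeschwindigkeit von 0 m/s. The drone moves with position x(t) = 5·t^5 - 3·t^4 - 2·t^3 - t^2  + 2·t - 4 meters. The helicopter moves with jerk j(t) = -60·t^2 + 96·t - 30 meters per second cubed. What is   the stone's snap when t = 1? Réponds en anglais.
Starting from acceleration a(t) = 6·t - 10, we take 2 derivatives. Differentiating acceleration, we get jerk: j(t) = 6. The derivative of jerk gives snap: s(t) = 0. Using s(t) = 0 and substituting t = 1, we find s = 0.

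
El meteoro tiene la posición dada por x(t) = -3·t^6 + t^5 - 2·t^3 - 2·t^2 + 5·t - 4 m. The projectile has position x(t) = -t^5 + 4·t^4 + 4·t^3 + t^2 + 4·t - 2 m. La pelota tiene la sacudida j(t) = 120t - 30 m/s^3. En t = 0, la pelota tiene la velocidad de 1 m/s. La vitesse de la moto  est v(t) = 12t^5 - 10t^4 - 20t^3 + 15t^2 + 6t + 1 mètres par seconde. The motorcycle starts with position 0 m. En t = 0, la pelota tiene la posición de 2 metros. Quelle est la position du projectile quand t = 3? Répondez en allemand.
Aus der Gleichung für die Position x(t) = -t^5 + 4·t^4 + 4·t^3 + t^2 + 4·t - 2, setzen wir t = 3 ein und erhalten x = 208.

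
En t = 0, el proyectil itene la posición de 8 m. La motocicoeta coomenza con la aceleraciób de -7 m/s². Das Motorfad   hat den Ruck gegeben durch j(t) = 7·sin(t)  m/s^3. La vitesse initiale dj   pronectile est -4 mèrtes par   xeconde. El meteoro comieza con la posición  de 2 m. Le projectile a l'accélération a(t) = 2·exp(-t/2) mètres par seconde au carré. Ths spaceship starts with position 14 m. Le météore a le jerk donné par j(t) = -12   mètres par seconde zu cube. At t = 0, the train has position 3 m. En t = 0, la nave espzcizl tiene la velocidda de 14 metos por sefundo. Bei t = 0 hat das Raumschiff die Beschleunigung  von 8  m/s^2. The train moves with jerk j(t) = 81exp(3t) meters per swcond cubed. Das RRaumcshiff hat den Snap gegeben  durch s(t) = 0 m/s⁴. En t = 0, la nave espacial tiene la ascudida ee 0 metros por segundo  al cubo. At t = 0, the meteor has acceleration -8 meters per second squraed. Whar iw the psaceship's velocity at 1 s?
We must find the antiderivative of our snap equation s(t) = 0 3 times. The antiderivative of snap is jerk. Using j(0) = 0, we get j(t) = 0. Finding the integral of j(t) and using a(0) = 8: a(t) = 8. Taking ∫a(t)dt and applying v(0) = 14, we find v(t) = 8·t + 14. We have velocity v(t) = 8·t + 14. Substituting t = 1: v(1) = 22.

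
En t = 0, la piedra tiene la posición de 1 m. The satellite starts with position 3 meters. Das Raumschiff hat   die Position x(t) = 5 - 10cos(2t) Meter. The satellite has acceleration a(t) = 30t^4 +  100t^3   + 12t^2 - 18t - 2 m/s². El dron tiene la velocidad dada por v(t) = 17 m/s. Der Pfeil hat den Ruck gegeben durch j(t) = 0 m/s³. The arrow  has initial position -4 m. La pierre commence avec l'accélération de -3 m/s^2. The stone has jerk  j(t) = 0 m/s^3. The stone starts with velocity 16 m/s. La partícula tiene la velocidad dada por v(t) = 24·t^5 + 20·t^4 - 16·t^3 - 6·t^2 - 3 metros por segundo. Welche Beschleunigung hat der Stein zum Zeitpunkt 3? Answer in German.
Wir müssen unsere Gleichung für den Ruck j(t) = 0 1-mal integrieren. Mit ∫j(t)dt und Anwendung von a(0) = -3, finden wir a(t) = -3. Wir haben die Beschleunigung a(t) = -3. Durch Einsetzen von t = 3: a(3) = -3.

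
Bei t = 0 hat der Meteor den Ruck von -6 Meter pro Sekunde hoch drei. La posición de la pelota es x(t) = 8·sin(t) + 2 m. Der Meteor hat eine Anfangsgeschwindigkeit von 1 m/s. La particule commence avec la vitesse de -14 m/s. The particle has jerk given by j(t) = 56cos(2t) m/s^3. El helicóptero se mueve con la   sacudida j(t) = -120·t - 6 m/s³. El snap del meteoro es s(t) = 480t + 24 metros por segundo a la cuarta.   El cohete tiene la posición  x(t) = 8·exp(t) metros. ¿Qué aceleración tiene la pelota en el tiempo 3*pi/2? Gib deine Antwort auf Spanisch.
Partiendo de la posición x(t) = 8·sin(t) + 2, tomamos 2 derivadas. Derivando la posición, obtenemos la velocidad: v(t) = 8·cos(t). Tomando d/dt de v(t), encontramos a(t) = -8·sin(t). Tenemos la aceleración a(t) = -8·sin(t). Sustituyendo t = 3*pi/2: a(3*pi/2) = 8.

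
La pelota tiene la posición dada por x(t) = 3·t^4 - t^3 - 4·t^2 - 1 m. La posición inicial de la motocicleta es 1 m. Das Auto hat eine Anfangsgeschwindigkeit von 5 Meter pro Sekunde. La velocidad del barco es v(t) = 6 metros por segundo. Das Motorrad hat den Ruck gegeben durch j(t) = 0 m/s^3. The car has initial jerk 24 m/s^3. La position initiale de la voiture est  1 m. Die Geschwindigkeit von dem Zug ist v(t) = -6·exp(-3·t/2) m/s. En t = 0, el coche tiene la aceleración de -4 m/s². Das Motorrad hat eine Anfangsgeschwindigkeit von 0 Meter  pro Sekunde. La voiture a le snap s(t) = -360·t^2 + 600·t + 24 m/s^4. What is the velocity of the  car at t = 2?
We need to integrate our snap equation s(t) = -360·t^2 + 600·t + 24 3 times. Integrating snap and using the initial condition j(0) = 24, we get j(t) = -120·t^3 + 300·t^2 + 24·t + 24. Integrating jerk and using the initial condition a(0) = -4, we get a(t) = -30·t^4 + 100·t^3 + 12·t^2 + 24·t - 4. The integral of acceleration, with v(0) = 5, gives velocity: v(t) = -6·t^5 + 25·t^4 + 4·t^3 + 12·t^2 - 4·t + 5. From the given velocity equation v(t) = -6·t^5 + 25·t^4 + 4·t^3 + 12·t^2 - 4·t + 5, we substitute t = 2 to get v = 285.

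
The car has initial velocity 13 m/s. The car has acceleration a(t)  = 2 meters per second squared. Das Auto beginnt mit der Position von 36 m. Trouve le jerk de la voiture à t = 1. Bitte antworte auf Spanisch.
Para resolver esto, necesitamos tomar 1 derivada de nuestra ecuación de la aceleración a(t) = 2. La derivada de la aceleración da la sacudida: j(t) = 0. De la ecuación de la sacudida j(t) = 0, sustituimos t = 1 para obtener j = 0.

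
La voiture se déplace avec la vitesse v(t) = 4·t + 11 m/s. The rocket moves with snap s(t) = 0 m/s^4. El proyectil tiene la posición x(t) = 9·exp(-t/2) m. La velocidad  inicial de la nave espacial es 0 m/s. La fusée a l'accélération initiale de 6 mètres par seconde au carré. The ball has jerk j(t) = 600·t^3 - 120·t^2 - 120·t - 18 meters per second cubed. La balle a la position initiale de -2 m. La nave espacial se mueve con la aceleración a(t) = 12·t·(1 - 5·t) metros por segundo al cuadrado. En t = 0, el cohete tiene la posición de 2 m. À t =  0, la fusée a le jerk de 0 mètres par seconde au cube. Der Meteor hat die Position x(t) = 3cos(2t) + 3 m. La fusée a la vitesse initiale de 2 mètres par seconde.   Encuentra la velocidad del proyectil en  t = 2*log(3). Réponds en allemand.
Wir müssen unsere Gleichung für die Position x(t) = 9·exp(-t/2) 1-mal ableiten. Die Ableitung von der Position ergibt die Geschwindigkeit: v(t) = -9·exp(-t/2)/2. Aus der Gleichung für die Geschwindigkeit v(t) = -9·exp(-t/2)/2, setzen wir t = 2*log(3) ein und erhalten v = -3/2.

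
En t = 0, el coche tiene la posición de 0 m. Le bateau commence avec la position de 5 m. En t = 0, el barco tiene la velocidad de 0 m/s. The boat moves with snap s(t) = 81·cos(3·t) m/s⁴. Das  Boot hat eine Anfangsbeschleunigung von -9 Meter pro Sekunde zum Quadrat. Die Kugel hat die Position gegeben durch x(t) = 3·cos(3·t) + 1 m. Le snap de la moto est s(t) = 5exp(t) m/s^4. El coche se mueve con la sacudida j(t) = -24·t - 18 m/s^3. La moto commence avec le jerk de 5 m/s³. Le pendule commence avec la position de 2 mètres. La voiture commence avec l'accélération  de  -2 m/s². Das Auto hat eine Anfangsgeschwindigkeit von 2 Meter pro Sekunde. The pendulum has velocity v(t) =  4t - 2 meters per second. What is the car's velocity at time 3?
Starting from jerk j(t) = -24·t - 18, we take 2 antiderivatives. The integral of jerk is acceleration. Using a(0) = -2, we get a(t) = -12·t^2 - 18·t - 2. Finding the antiderivative of a(t) and using v(0) = 2: v(t) = -4·t^3 - 9·t^2 - 2·t + 2. From the given velocity equation v(t) = -4·t^3 - 9·t^2 - 2·t + 2, we substitute t = 3 to get v = -193.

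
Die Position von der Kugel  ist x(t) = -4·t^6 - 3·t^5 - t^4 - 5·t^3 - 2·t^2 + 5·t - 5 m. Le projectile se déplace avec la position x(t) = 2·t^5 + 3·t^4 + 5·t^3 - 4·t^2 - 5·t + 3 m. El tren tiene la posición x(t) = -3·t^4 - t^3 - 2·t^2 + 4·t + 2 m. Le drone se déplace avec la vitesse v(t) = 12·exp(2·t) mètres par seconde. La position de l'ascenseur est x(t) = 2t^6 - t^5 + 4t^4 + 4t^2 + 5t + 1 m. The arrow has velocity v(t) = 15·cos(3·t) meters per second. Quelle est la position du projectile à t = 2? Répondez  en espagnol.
Usando x(t) = 2·t^5 + 3·t^4 + 5·t^3 - 4·t^2 - 5·t + 3 y sustituyendo t = 2, encontramos x = 129.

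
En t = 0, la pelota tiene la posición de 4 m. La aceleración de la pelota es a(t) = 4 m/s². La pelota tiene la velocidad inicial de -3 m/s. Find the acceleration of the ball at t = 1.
Using a(t) = 4 and substituting t = 1, we find a = 4.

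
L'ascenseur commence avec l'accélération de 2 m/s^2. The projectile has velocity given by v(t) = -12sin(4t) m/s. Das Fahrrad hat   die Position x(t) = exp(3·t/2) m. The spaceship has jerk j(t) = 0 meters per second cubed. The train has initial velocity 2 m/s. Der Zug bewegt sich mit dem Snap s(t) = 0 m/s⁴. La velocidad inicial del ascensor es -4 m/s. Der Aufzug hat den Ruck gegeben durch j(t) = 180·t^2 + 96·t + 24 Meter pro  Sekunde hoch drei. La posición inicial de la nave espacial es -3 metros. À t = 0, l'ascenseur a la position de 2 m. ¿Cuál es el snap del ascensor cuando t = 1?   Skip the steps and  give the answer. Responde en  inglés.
s(1) = 456.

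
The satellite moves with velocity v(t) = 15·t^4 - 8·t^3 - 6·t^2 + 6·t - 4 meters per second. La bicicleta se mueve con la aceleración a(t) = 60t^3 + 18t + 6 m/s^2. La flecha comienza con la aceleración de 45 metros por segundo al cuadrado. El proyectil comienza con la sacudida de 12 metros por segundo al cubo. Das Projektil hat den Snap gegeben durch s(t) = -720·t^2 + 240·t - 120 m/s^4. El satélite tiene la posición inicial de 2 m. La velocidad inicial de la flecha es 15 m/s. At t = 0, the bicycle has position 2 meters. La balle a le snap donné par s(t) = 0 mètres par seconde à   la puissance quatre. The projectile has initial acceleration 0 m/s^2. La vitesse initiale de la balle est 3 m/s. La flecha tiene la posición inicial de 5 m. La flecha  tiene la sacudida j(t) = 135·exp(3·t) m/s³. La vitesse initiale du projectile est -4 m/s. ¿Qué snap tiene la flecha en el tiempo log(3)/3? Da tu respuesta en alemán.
Ausgehend von dem Ruck j(t) = 135·exp(3·t), nehmen wir 1 Ableitung. Mit d/dt von j(t) finden wir s(t) = 405·exp(3·t). Mit s(t) = 405·exp(3·t) und Einsetzen von t = log(3)/3, finden wir s = 1215.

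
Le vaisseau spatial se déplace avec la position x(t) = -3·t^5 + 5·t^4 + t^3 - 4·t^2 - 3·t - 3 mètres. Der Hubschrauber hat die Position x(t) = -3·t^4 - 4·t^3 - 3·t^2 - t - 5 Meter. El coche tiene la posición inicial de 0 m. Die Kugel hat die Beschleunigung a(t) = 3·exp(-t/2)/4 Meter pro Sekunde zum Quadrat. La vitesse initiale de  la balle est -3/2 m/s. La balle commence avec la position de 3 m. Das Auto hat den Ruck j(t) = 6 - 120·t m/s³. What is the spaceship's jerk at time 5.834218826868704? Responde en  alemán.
Ausgehend von der Position x(t) = -3·t^5 + 5·t^4 + t^3 - 4·t^2 - 3·t - 3, nehmen wir 3 Ableitungen. Durch Ableiten von der Position erhalten wir die Geschwindigkeit: v(t) = -15·t^4 + 20·t^3 + 3·t^2 - 8·t - 3. Durch Ableiten von der Geschwindigkeit erhalten wir die Beschleunigung: a(t) = -60·t^3 + 60·t^2 + 6·t - 8. Die Ableitung von der Beschleunigung ergibt den Ruck: j(t) = -180·t^2 + 120·t + 6. Wir haben den Ruck j(t) = -180·t^2 + 120·t + 6. Durch Einsetzen von t = 5.834218826868704: j(5.834218826868704) = -5420.75341833782.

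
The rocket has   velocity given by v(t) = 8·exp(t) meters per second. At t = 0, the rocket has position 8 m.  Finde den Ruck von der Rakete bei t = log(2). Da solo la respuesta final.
j(log(2)) = 16.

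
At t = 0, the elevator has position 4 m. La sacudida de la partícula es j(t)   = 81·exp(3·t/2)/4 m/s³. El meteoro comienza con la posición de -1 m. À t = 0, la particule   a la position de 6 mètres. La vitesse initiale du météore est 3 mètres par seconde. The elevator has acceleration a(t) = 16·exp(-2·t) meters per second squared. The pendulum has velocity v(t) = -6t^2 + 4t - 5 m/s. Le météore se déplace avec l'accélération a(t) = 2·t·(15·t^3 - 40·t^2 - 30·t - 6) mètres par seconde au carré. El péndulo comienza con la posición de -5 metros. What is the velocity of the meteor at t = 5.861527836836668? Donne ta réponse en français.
Nous devons intégrer notre équation de l'accélération a(t) = 2·t·(15·t^3 - 40·t^2 - 30·t - 6) 1 fois. En prenant ∫a(t)dt et en appliquant v(0) = 3, nous trouvons v(t) = 6·t^5 - 20·t^4 - 20·t^3 - 6·t^2 + 3. De l'équation de la vitesse v(t) = 6·t^5 - 20·t^4 - 20·t^3 - 6·t^2 + 3, nous substituons t = 5.861527836836668 pour obtenir v = 13675.3722757389.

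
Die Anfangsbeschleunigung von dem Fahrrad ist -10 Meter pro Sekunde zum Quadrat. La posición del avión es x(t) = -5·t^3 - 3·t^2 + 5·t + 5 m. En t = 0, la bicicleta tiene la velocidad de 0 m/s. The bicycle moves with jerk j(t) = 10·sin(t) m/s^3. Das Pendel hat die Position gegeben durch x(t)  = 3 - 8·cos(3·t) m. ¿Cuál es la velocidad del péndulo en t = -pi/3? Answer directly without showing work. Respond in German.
v(-pi/3) = 0.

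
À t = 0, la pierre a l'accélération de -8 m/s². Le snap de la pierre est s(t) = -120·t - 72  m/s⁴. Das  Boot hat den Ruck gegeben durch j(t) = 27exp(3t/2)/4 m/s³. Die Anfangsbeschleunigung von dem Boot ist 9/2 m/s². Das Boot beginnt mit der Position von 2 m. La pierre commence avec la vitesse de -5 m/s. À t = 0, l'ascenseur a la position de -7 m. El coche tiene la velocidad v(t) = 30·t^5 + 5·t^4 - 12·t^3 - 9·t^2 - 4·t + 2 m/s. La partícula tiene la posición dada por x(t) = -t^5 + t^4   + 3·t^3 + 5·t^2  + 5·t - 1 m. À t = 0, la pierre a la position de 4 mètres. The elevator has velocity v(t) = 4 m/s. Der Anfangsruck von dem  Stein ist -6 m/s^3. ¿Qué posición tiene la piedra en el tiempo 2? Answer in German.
Wir müssen das Integral unserer Gleichung für den Snap s(t) = -120·t - 72 4-mal finden. Mit ∫s(t)dt und Anwendung von j(0) = -6, finden wir j(t) = -60·t^2 - 72·t - 6. Durch Integration von dem Ruck und Verwendung der Anfangsbedingung a(0) = -8, erhalten wir a(t) = -20·t^3 - 36·t^2 - 6·t - 8. Durch Integration von der Beschleunigung und Verwendung der Anfangsbedingung v(0) = -5, erhalten wir v(t) = -5·t^4 - 12·t^3 - 3·t^2 - 8·t - 5. Durch Integration von der Geschwindigkeit und Verwendung der Anfangsbedingung x(0) = 4, erhalten wir x(t) = -t^5 - 3·t^4 - t^3 - 4·t^2 - 5·t + 4. Mit x(t) = -t^5 - 3·t^4 - t^3 - 4·t^2 - 5·t + 4 und Einsetzen von t = 2, finden wir x = -110.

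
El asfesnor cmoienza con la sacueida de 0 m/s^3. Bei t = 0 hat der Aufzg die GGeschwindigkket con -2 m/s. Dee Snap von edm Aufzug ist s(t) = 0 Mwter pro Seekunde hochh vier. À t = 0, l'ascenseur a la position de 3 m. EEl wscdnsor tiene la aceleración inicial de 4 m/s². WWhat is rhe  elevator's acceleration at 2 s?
To find the answer, we compute 2 integrals of s(t) = 0. Finding the antiderivative of s(t) and using j(0) = 0: j(t) = 0. Finding the antiderivative of j(t) and using a(0) = 4: a(t) = 4. From the given acceleration equation a(t) = 4, we substitute t = 2 to get a = 4.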